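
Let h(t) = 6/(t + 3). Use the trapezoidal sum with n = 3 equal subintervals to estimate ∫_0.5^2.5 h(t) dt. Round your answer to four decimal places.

2.7227

Δt = (2.5 − 0.5)/3 = 2/3.
h(0.5) = 12/7, h(7/6) = 1.44, h(11/6) = 36/29, h(2.5) = 12/11.
T_3 = (Δt/2)·[h(t_0) + 2h(t_1) + 2h(t_2) + h(t_3)].
Sum ≈ 2.7227.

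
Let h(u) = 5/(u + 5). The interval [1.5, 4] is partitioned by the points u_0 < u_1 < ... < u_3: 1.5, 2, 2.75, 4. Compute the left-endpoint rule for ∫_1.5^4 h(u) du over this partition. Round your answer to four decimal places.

1.7268

Subinterval widths: 0.5, 0.75, 1.25.
Left endpoints: 1.5, 2, 2.75.
h(1.5) = 10/13, h(2) = 5/7, h(2.75) = 20/31.
Sum = Σ Δu_i · h(u_i).
Sum ≈ 1.7268.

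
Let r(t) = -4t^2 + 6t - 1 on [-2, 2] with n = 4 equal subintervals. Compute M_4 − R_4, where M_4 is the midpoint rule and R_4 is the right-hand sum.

-8

M_4 = -24.
R_4 = -16.
M_4 − R_4 = -8.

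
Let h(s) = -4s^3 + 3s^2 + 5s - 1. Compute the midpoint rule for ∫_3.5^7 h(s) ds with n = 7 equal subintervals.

-1858.0625

Δs = (7 − 3.5)/7 = 0.5.
Midpoints: 3.75, 4.25, 4.75, 5.25, 5.75, 6.25, 6.75.
h(3.75) = -151, h(4.25) = -232.625, h(4.75) = -338.25, h(5.25) = -470.875, h(5.75) = -633.5, h(6.25) = -829.125, h(6.75) = -1060.75.
Sum = Δs · [h(3.75) + h(4.25) + h(4.75) + ...].
Sum = -1858.0625.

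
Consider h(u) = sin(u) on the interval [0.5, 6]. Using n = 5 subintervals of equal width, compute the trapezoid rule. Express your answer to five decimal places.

Δu = (6 − 0.5)/5 = 1.1.
h(0.5) ≈ 0.47943, h(1.6) ≈ 0.99957, h(2.7) ≈ 0.42738, h(3.8) ≈ -0.61186, h(4.9) ≈ -0.98245, h(6) ≈ -0.27942.
T_5 = (Δu/2)·[h(u_0) + 2h(u_1) + ... + 2h(u_{4}) + h(u_5)].
Sum ≈ -0.07409.

-0.07409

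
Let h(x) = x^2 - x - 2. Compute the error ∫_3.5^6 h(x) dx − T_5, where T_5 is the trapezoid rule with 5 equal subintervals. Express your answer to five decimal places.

-0.10417

Exact integral: ∫_3.5^6 h(x) dx ≈ 40.8333333.
T_5 = 40.9375.
Error ≈ 40.8333333 − 40.9375 ≈ -0.10417.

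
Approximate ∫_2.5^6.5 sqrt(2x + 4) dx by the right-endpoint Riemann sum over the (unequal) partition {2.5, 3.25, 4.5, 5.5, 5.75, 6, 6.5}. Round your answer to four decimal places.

Subinterval widths: 0.75, 1.25, 1, 0.25, 0.25, 0.5.
Right endpoints: 3.25, 4.5, 5.5, 5.75, 6, 6.5.
f(3.25) ≈ 3.2404, f(4.5) ≈ 3.6056, f(5.5) ≈ 3.8730, f(5.75) ≈ 3.9370, f(6) ≈ 4.0000, f(6.5) ≈ 4.1231.
Sum = Σ Δx_i · f(x_i).
Sum ≈ 14.8560.

14.8560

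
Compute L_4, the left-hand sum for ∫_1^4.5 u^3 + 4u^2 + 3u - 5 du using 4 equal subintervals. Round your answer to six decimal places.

Δu = (4.5 − 1)/4 = 0.875.
Left endpoints: 1, 1.875, 2.75, 3.625.
f(1) = 3, f(1.875) = 10895/512, f(2.75) = 54.296875, f(3.625) = 54309/512.
Sum = Δu · [f(1) + f(1.875) + f(2.75) + f(3.625)].
Sum ≈ 161.567383.

161.567383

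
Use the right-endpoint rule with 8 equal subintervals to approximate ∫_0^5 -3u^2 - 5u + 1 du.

-214.7265625

Δu = (5 − 0)/8 = 0.625.
Right endpoints: 0.625, 1.25, 1.875, 2.5, 3.125, 3.75, 4.375, 5.
f(0.625) = -3.296875, f(1.25) = -9.9375, f(1.875) = -18.921875, f(2.5) = -30.25, f(3.125) = -43.921875, f(3.75) = -59.9375, f(4.375) = -78.296875, f(5) = -99.
Sum = Δu · [f(0.625) + f(1.25) + f(1.875) + ...].
Sum = -214.7265625.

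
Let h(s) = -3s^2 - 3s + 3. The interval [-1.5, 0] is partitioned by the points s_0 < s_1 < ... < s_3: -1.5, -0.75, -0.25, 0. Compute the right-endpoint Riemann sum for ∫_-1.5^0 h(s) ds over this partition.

Subinterval widths: 0.75, 0.5, 0.25.
Right endpoints: -0.75, -0.25, 0.
h(-0.75) = 3.5625, h(-0.25) = 3.5625, h(0) = 3.
Sum = Σ Δs_i · h(s_i).
Sum = 5.203125.

5.203125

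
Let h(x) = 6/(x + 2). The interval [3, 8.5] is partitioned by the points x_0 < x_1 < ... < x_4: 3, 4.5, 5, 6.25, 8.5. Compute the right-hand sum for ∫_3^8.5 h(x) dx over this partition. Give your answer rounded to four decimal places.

Subinterval widths: 1.5, 0.5, 1.25, 2.25.
Right endpoints: 4.5, 5, 6.25, 8.5.
h(4.5) = 12/13, h(5) = 6/7, h(6.25) = 8/11, h(8.5) = 4/7.
Sum = Σ Δx_i · h(x_i).
Sum ≈ 4.0080.

4.0080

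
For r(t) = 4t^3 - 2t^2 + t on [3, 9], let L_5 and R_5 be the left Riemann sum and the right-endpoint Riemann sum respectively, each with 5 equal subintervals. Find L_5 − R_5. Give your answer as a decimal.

L_5 = 4546.8.
R_5 = 7750.8.
L_5 − R_5 = -3204.

-3204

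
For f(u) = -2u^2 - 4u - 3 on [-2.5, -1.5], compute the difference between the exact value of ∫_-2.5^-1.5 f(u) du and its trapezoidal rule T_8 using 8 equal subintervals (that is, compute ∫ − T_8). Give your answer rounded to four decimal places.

Exact integral: ∫_-2.5^-1.5 f(u) du ≈ -3.166667.
T_8 = -3.171875.
Error ≈ -3.166667 − (-3.171875) ≈ 0.0052.

0.0052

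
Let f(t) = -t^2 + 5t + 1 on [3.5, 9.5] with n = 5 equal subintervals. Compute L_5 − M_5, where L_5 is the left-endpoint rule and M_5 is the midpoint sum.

26.64

L_5 = -43.14.
M_5 = -69.78.
L_5 − M_5 = 26.64.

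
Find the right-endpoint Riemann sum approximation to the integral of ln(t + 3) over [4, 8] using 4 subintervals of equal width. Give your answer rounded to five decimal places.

8.97715

Δt = (8 − 4)/4 = 1.
Right endpoints: 5, 6, 7, 8.
f(5) ≈ 2.07944, f(6) ≈ 2.19722, f(7) ≈ 2.30259, f(8) ≈ 2.39790.
Sum = Δt · [f(5) + f(6) + f(7) + f(8)].
Sum ≈ 8.97715.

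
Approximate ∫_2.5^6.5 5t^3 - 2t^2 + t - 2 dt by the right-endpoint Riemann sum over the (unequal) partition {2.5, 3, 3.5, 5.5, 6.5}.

Subinterval widths: 0.5, 0.5, 2, 1.
Right endpoints: 3, 3.5, 5.5, 6.5.
f(3) = 118, f(3.5) = 191.375, f(5.5) = 774.875, f(6.5) = 1293.125.
Sum = Σ Δt_i · f(t_i).
Sum = 2997.5625.

2997.5625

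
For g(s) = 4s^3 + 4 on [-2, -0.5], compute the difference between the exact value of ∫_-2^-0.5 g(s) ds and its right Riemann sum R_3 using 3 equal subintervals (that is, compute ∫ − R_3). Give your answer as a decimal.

Exact integral: ∫_-2^-0.5 g(s) ds = -9.9375.
R_3 = -3.
Error = -9.9375 − (-3) = -6.9375.

-6.9375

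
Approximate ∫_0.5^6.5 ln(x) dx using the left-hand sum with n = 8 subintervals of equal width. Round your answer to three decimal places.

5.470

Δx = (6.5 − 0.5)/8 = 0.75.
Left endpoints: 0.5, 1.25, 2, 2.75, 3.5, 4.25, 5, 5.75.
f(0.5) ≈ -0.693, f(1.25) ≈ 0.223, f(2) ≈ 0.693, f(2.75) ≈ 1.012, f(3.5) ≈ 1.253, f(4.25) ≈ 1.447, f(5) ≈ 1.609, f(5.75) ≈ 1.749.
Sum = Δx · [f(0.5) + f(1.25) + f(2) + ...].
Sum ≈ 5.470.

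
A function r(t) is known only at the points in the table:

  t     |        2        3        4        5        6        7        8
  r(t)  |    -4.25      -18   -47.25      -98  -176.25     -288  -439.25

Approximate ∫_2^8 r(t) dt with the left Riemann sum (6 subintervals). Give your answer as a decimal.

-631.75

Δt = 1.
Sum = 1·[(-4.25) + (-18) + (-47.25) + (-98) + (-176.25) + (-288)] = -631.75.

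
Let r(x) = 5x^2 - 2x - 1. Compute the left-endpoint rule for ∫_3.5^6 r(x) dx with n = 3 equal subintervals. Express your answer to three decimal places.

Δx = (6 − 3.5)/3 = 5/6.
Left endpoints: 3.5, 13/3, 31/6.
r(3.5) = 53.25, r(13/3) = 758/9, r(31/6) = 4397/36.
Sum = Δx · [r(3.5) + r(13/3) + r(31/6)].
Sum ≈ 216.343.

216.343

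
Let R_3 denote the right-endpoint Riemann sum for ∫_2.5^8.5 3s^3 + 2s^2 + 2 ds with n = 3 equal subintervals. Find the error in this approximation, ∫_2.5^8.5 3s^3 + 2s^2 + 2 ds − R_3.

-2133.5

Exact integral: ∫_2.5^8.5 f(s) ds = 4296.75.
R_3 = 6430.25.
Error = 4296.75 − 6430.25 = -2133.5.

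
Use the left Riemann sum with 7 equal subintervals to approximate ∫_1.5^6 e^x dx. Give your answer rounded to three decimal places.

284.360

Δx = (6 − 1.5)/7 = 9/14.
Left endpoints: 1.5, 15/7, 39/14, 24/7, 57/14, 33/7, 75/14.
f(1.5) ≈ 4.482, f(15/7) ≈ 8.524, f(39/14) ≈ 16.211, f(24/7) ≈ 30.833, f(57/14) ≈ 58.641, f(33/7) ≈ 111.529, f(75/14) ≈ 212.118.
Sum = Δx · [f(1.5) + f(15/7) + f(39/14) + ...].
Sum ≈ 284.360.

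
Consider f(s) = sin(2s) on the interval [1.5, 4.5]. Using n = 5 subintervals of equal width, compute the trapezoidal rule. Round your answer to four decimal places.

-0.0346

Δs = (4.5 − 1.5)/5 = 0.6.
f(1.5) ≈ 0.1411, f(2.1) ≈ -0.8716, f(2.7) ≈ -0.7728, f(3.3) ≈ 0.3115, f(3.9) ≈ 0.9985, f(4.5) ≈ 0.4121.
T_5 = (Δs/2)·[f(s_0) + 2f(s_1) + ... + 2f(s_{4}) + f(s_5)].
Sum ≈ -0.0346.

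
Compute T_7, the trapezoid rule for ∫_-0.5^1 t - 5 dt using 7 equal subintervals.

Δt = (1 − (-0.5))/7 = 3/14.
f(-0.5) = -5.5, f(-2/7) = -37/7, f(-1/14) = -71/14, f(1/7) = -34/7, f(5/14) = -65/14, f(4/7) = -31/7, f(11/14) = -59/14, f(1) = -4.
T_7 = (Δt/2)·[f(t_0) + 2f(t_1) + ... + 2f(t_{6}) + f(t_7)].
Sum = -7.125.

-7.125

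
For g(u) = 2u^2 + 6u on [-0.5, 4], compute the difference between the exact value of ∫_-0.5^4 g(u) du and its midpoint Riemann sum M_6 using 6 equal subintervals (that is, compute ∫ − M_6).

Exact integral: ∫_-0.5^4 g(u) du = 90.
M_6 = 89.578125.
Error = 90 − 89.578125 = 0.421875.

0.421875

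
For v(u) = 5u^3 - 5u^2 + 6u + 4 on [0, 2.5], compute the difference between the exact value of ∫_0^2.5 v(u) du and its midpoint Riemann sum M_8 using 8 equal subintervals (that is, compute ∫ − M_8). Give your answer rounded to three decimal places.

0.280

Exact integral: ∫_0^2.5 v(u) du ≈ 51.53646.
M_8 ≈ 51.25671.
Error ≈ 51.53646 − 51.25671 ≈ 0.280.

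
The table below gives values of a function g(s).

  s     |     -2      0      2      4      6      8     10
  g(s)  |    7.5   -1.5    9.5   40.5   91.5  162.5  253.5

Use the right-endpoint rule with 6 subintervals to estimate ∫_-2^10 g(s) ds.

1112

Δs = 2.
Sum = 2·[(-1.5) + 9.5 + 40.5 + 91.5 + 162.5 + 253.5] = 1112.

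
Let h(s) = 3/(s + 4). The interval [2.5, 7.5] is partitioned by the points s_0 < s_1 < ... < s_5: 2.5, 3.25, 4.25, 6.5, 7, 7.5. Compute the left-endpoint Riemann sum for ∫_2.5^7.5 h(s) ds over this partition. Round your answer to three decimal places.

1.857

Subinterval widths: 0.75, 1, 2.25, 0.5, 0.5.
Left endpoints: 2.5, 3.25, 4.25, 6.5, 7.
h(2.5) = 6/13, h(3.25) = 12/29, h(4.25) = 4/11, h(6.5) = 2/7, h(7) = 3/11.
Sum = Σ Δs_i · h(s_i).
Sum ≈ 1.857.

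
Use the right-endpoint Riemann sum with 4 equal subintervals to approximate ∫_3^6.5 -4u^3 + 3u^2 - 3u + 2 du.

Δu = (6.5 − 3)/4 = 0.875.
Right endpoints: 3.875, 4.75, 5.625, 6.5.
f(3.875) = -197.3203125, f(4.75) = -373.25, f(5.625) = -631.8671875, f(6.5) = -989.25.
Sum = Δu · [f(3.875) + f(4.75) + f(5.625) + f(6.5)].
Sum = -1917.7265625.

-1917.7265625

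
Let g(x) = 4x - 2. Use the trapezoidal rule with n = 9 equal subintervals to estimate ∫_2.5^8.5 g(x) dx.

120

Δx = (8.5 − 2.5)/9 = 2/3.
g(2.5) = 8, g(19/6) = 32/3, g(23/6) = 40/3, g(4.5) = 16, g(31/6) = 56/3, g(35/6) = 64/3, g(6.5) = 24, g(43/6) = 80/3, g(47/6) = 88/3, g(8.5) = 32.
T_9 = (Δx/2)·[g(x_0) + 2g(x_1) + ... + 2g(x_{8}) + g(x_9)].
Sum = 120.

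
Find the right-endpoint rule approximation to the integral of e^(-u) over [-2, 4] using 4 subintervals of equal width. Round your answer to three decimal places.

Δu = (4 − (-2))/4 = 1.5.
Right endpoints: -0.5, 1, 2.5, 4.
f(-0.5) ≈ 1.649, f(1) ≈ 0.368, f(2.5) ≈ 0.082, f(4) ≈ 0.018.
Sum = Δu · [f(-0.5) + f(1) + f(2.5) + f(4)].
Sum ≈ 3.176.

3.176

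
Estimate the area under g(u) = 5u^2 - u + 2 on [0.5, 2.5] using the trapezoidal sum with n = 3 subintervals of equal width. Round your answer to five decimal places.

Δu = (2.5 − 0.5)/3 = 2/3.
g(0.5) = 2.75, g(7/6) = 275/36, g(11/6) = 611/36, g(2.5) = 30.75.
T_3 = (Δu/2)·[g(u_0) + 2g(u_1) + 2g(u_2) + g(u_3)].
Sum ≈ 27.57407.

27.57407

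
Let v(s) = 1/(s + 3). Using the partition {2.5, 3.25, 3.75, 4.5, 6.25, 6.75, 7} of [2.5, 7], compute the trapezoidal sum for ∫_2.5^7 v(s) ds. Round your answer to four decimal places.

0.6000

Subinterval widths: 0.75, 0.5, 0.75, 1.75, 0.5, 0.25.
v(2.5) = 2/11, v(3.25) = 0.16, v(3.75) = 4/27, v(4.5) = 2/15, v(6.25) = 4/37, v(6.75) = 4/39, v(7) = 0.1.
On each subinterval the trapezoid contributes (Δs_i/2)·[v(s_{i-1}) + v(s_i)].
Sum ≈ 0.6000.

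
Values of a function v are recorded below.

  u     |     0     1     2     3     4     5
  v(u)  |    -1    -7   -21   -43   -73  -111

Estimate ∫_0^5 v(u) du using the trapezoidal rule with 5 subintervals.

-200

Δu = 1.
T_5 = (1/2)·[(-1) + 2·(-7) + 2·(-21) + 2·(-43) + 2·(-73) + (-111)] = -200.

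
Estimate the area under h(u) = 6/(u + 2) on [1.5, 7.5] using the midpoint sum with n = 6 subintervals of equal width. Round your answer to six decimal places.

5.973810

Δu = (7.5 − 1.5)/6 = 1.
Midpoints: 2, 3, 4, 5, 6, 7.
h(2) = 1.5, h(3) = 1.2, h(4) = 1, h(5) = 6/7, h(6) = 0.75, h(7) = 2/3.
Sum = Δu · [h(2) + h(3) + h(4) + ...].
Sum ≈ 5.973810.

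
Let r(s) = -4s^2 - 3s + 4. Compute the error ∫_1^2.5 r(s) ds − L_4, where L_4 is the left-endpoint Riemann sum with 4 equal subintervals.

Exact integral: ∫_1^2.5 r(s) ds = -21.375.
L_4 = -16.734375.
Error = -21.375 − (-16.734375) = -4.640625.

-4.640625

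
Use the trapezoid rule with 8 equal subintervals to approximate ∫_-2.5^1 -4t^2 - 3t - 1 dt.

Δt = (1 − (-2.5))/8 = 0.4375.
f(-2.5) = -18.5, f(-2.0625) = -11.828125, f(-1.625) = -6.6875, f(-1.1875) = -3.078125, f(-0.75) = -1, f(-0.3125) = -0.453125, f(0.125) = -1.4375, f(0.5625) = -3.953125, f(1) = -8.
T_8 = (Δt/2)·[f(t_0) + 2f(t_1) + ... + 2f(t_{7}) + f(t_8)].
Sum = -18.23828125.

-18.23828125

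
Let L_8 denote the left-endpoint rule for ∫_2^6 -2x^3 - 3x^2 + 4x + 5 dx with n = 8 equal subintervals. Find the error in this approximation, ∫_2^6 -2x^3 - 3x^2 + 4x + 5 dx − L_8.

-119.5

Exact integral: ∫_2^6 f(x) dx = -764.
L_8 = -644.5.
Error = -764 − (-644.5) = -119.5.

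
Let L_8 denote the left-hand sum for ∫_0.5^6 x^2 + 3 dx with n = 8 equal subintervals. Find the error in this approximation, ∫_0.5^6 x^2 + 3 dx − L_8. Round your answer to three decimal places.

11.856

Exact integral: ∫_0.5^6 f(x) dx ≈ 88.45833.
L_8 ≈ 76.60254.
Error ≈ 88.45833 − 76.60254 ≈ 11.856.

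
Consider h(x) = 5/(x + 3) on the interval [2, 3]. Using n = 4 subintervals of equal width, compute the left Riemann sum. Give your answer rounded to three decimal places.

Δx = (3 − 2)/4 = 0.25.
Left endpoints: 2, 2.25, 2.5, 2.75.
h(2) = 1, h(2.25) = 20/21, h(2.5) = 10/11, h(2.75) = 20/23.
Sum = Δx · [h(2) + h(2.25) + h(2.5) + h(2.75)].
Sum ≈ 0.933.

0.933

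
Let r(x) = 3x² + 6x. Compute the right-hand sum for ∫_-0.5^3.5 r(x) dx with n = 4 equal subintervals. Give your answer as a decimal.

111

Δx = (3.5 − (-0.5))/4 = 1.
Right endpoints: 0.5, 1.5, 2.5, 3.5.
r(0.5) = 3.75, r(1.5) = 15.75, r(2.5) = 33.75, r(3.5) = 57.75.
Sum = Δx · [r(0.5) + r(1.5) + r(2.5) + r(3.5)].
Sum = 111.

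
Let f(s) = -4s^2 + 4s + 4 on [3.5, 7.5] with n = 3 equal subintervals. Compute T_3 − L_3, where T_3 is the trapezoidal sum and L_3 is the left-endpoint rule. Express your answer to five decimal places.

T_3 ≈ -406.0740741.
L_3 ≈ -299.4074074.
T_3 − L_3 ≈ -106.66667.

-106.66667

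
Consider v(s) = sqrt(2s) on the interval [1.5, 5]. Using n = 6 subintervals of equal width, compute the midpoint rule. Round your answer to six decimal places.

8.812552

Δs = (5 − 1.5)/6 = 7/12.
Midpoints: 43/24, 2.375, 71/24, 85/24, 4.125, 113/24.
v(43/24) ≈ 1.892969, v(2.375) ≈ 2.179449, v(71/24) ≈ 2.432420, v(85/24) ≈ 2.661453, v(4.125) ≈ 2.872281, v(113/24) ≈ 3.068659.
Sum = Δs · [v(43/24) + v(2.375) + v(71/24) + ...].
Sum ≈ 8.812552.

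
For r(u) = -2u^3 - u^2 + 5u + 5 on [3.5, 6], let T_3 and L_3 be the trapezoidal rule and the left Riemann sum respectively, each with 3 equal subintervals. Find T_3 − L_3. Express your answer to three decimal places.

-148.958

T_3 ≈ -567.33796.
L_3 ≈ -418.37963.
T_3 − L_3 ≈ -148.958.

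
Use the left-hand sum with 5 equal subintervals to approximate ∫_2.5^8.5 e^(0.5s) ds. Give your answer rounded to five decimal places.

97.23422

Δs = (8.5 − 2.5)/5 = 1.2.
Left endpoints: 2.5, 3.7, 4.9, 6.1, 7.3.
f(2.5) ≈ 3.49034, f(3.7) ≈ 6.35982, f(4.9) ≈ 11.58835, f(6.1) ≈ 21.11534, f(7.3) ≈ 38.47467.
Sum = Δs · [f(2.5) + f(3.7) + f(4.9) + f(6.1) + f(7.3)].
Sum ≈ 97.23422.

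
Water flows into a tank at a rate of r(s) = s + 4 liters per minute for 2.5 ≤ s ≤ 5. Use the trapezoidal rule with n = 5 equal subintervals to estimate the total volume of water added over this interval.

Δs = (5 − 2.5)/5 = 0.5.
r(2.5) = 6.5, r(3) = 7, r(3.5) = 7.5, r(4) = 8, r(4.5) = 8.5, r(5) = 9.
T_5 = (Δs/2)·[r(s_0) + 2r(s_1) + ... + 2r(s_{4}) + r(s_5)].
Sum = 19.375.

19.375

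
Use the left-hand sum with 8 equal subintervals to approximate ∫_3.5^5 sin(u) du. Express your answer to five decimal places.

Δu = (5 − 3.5)/8 = 0.1875.
Left endpoints: 3.5, 3.6875, 3.875, 4.0625, 4.25, 4.4375, 4.625, 4.8125.
f(3.5) ≈ -0.35078, f(3.6875) ≈ -0.51919, f(3.875) ≈ -0.66940, f(4.0625) ≈ -0.79615, f(4.25) ≈ -0.89499, f(4.4375) ≈ -0.96246, f(4.625) ≈ -0.99618, f(4.8125) ≈ -0.99499.
Sum = Δu · [f(3.5) + f(3.6875) + f(3.875) + ...].
Sum ≈ -1.15953.

-1.15953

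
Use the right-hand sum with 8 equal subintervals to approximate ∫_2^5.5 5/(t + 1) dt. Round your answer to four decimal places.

Δt = (5.5 − 2)/8 = 0.4375.
Right endpoints: 2.4375, 2.875, 3.3125, 3.75, 4.1875, 4.625, 5.0625, 5.5.
f(2.4375) = 16/11, f(2.875) = 40/31, f(3.3125) = 80/69, f(3.75) = 20/19, f(4.1875) = 80/83, f(4.625) = 8/9, f(5.0625) = 80/97, f(5.5) = 10/13.
Sum = Δt · [f(2.4375) + f(2.875) + f(3.3125) + ...].
Sum ≈ 3.6766.

3.6766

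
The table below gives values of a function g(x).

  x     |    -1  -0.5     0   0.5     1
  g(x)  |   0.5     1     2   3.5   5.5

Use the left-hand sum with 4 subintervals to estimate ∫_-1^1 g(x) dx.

3.5

Δx = 0.5.
Sum = 0.5·[0.5 + 1 + 2 + 3.5] = 3.5.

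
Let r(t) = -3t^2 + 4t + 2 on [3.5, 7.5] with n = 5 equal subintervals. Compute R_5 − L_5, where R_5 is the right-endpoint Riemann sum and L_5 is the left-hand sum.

R_5 = -330.68.
L_5 = -237.88.
R_5 − L_5 = -92.8.

-92.8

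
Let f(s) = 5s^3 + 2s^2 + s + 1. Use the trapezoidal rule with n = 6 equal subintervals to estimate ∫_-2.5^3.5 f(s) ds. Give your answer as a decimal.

196.25

Δs = (3.5 − (-2.5))/6 = 1.
f(-2.5) = -67.125, f(-1.5) = -12.875, f(-0.5) = 0.375, f(0.5) = 2.625, f(1.5) = 23.875, f(2.5) = 94.125, f(3.5) = 243.375.
T_6 = (Δs/2)·[f(s_0) + 2f(s_1) + ... + 2f(s_{5}) + f(s_6)].
Sum = 196.25.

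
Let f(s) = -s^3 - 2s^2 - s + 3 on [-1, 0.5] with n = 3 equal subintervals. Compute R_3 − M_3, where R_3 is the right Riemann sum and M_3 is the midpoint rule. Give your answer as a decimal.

R_3 = 4.
M_3 = 4.3984375.
R_3 − M_3 = -0.3984375.

-0.3984375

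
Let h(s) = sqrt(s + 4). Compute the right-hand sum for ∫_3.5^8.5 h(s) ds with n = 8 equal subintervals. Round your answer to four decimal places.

Δs = (8.5 − 3.5)/8 = 0.625.
Right endpoints: 4.125, 4.75, 5.375, 6, 6.625, 7.25, 7.875, 8.5.
h(4.125) ≈ 2.8504, h(4.75) ≈ 2.9580, h(5.375) ≈ 3.0619, h(6) ≈ 3.1623, h(6.625) ≈ 3.2596, h(7.25) ≈ 3.3541, h(7.875) ≈ 3.4460, h(8.5) ≈ 3.5355.
Sum = Δs · [h(4.125) + h(4.75) + h(5.375) + ...].
Sum ≈ 16.0174.

16.0174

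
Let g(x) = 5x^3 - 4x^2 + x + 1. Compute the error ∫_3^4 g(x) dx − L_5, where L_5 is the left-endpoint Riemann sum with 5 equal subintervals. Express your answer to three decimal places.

15.477

Exact integral: ∫_3^4 g(x) dx ≈ 173.91667.
L_5 = 158.44.
Error ≈ 173.91667 − 158.44 ≈ 15.477.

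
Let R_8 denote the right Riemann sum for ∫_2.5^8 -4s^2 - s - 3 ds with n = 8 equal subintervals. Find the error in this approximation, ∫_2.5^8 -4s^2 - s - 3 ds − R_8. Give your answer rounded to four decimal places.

83.0299

Exact integral: ∫_2.5^8 f(s) ds ≈ -707.208333.
R_8 = -790.23828125.
Error ≈ -707.208333 − (-790.23828125) ≈ 83.0299.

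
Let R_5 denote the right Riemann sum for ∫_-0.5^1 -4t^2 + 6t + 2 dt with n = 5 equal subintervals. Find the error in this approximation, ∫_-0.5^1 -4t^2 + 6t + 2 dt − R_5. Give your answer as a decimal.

Exact integral: ∫_-0.5^1 f(t) dt = 3.75.
R_5 = 4.56.
Error = 3.75 − 4.56 = -0.81.

-0.81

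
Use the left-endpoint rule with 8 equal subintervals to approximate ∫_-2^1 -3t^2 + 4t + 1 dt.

-16.1484375

Δt = (1 − (-2))/8 = 0.375.
Left endpoints: -2, -1.625, -1.25, -0.875, -0.5, -0.125, 0.25, 0.625.
f(-2) = -19, f(-1.625) = -13.421875, f(-1.25) = -8.6875, f(-0.875) = -4.796875, f(-0.5) = -1.75, f(-0.125) = 0.453125, f(0.25) = 1.8125, f(0.625) = 2.328125.
Sum = Δt · [f(-2) + f(-1.625) + f(-1.25) + ...].
Sum = -16.1484375.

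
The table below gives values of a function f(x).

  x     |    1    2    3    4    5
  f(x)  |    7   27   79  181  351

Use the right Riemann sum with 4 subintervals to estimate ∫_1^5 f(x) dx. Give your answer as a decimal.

Δx = 1.
Sum = 1·[27 + 79 + 181 + 351] = 638.

638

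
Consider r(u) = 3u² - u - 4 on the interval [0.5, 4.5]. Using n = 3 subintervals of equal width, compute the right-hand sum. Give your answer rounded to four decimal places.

Δu = (4.5 − 0.5)/3 = 4/3.
Right endpoints: 11/6, 19/6, 4.5.
r(11/6) = 4.25, r(19/6) = 275/12, r(4.5) = 52.25.
Sum = Δu · [r(11/6) + r(19/6) + r(4.5)].
Sum ≈ 105.8889.

105.8889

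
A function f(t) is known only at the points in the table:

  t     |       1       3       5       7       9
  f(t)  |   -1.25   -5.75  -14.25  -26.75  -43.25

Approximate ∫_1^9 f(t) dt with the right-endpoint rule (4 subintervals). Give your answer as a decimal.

-180

Δt = 2.
Sum = 2·[(-5.75) + (-14.25) + (-26.75) + (-43.25)] = -180.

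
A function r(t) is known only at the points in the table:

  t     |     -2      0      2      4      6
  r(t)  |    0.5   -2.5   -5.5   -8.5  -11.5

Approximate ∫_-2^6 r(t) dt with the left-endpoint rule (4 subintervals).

-32

Δt = 2.
Sum = 2·[0.5 + (-2.5) + (-5.5) + (-8.5)] = -32.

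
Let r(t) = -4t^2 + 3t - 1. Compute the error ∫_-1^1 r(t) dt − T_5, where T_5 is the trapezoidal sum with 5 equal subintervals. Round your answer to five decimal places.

Exact integral: ∫_-1^1 r(t) dt ≈ -4.6666667.
T_5 = -4.88.
Error ≈ -4.6666667 − (-4.88) ≈ 0.21333.

0.21333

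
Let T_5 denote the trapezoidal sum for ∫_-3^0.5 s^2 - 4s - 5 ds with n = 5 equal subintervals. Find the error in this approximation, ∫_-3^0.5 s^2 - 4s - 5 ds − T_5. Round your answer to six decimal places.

-0.285833

Exact integral: ∫_-3^0.5 f(s) ds ≈ 9.04166667.
T_5 = 9.3275.
Error ≈ 9.04166667 − 9.3275 ≈ -0.285833.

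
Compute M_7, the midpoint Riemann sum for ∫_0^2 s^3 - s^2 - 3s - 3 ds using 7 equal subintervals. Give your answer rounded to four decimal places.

Δs = (2 − 0)/7 = 2/7.
Midpoints: 1/7, 3/7, 5/7, 1, 9/7, 11/7, 13/7.
f(1/7) = -1182/343, f(3/7) = -1506/343, f(5/7) = -1814/343, f(1) = -6, f(9/7) = -2190/343, f(11/7) = -2162/343, f(13/7) = -1926/343.
Sum = Δs · [f(1/7) + f(3/7) + f(5/7) + ...].
Sum ≈ -10.6939.

-10.6939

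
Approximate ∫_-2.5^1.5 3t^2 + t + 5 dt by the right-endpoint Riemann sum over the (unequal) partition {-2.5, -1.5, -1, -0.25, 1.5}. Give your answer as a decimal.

40.640625

Subinterval widths: 1, 0.5, 0.75, 1.75.
Right endpoints: -1.5, -1, -0.25, 1.5.
f(-1.5) = 10.25, f(-1) = 7, f(-0.25) = 4.9375, f(1.5) = 13.25.
Sum = Σ Δt_i · f(t_i).
Sum = 40.640625.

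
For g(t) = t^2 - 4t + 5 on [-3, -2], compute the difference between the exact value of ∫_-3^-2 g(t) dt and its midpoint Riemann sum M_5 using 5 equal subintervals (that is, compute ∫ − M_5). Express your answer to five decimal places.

Exact integral: ∫_-3^-2 g(t) dt ≈ 21.3333333.
M_5 = 21.33.
Error ≈ 21.3333333 − 21.33 ≈ 0.00333.

0.00333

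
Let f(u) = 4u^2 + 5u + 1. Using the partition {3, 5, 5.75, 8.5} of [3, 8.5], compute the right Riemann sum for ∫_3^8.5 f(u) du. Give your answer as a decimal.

Subinterval widths: 2, 0.75, 2.75.
Right endpoints: 5, 5.75, 8.5.
f(5) = 126, f(5.75) = 162, f(8.5) = 332.5.
Sum = Σ Δu_i · f(u_i).
Sum = 1287.875.

1287.875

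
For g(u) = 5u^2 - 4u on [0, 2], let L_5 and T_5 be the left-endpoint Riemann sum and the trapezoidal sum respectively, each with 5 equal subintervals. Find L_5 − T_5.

-2.4

L_5 = 3.2.
T_5 = 5.6.
L_5 − T_5 = -2.4.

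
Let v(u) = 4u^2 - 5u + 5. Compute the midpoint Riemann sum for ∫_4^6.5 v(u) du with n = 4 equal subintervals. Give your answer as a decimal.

Δu = (6.5 − 4)/4 = 0.625.
Midpoints: 4.3125, 4.9375, 5.5625, 6.1875.
v(4.3125) = 57.828125, v(4.9375) = 77.828125, v(5.5625) = 100.953125, v(6.1875) = 127.203125.
Sum = Δu · [v(4.3125) + v(4.9375) + v(5.5625) + v(6.1875)].
Sum = 227.3828125.

227.3828125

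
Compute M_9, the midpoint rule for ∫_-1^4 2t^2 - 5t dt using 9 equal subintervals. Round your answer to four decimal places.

5.5761

Δt = (4 − (-1))/9 = 5/9.
Midpoints: -13/18, -1/6, 7/18, 17/18, 1.5, 37/18, 47/18, 19/6, 67/18.
f(-13/18) = 377/81, f(-1/6) = 8/9, f(7/18) = -133/81, f(17/18) = -238/81, f(1.5) = -3, f(37/18) = -148/81, f(47/18) = 47/81, f(19/6) = 38/9, f(67/18) = 737/81.
Sum = Δt · [f(-13/18) + f(-1/6) + f(7/18) + ...].
Sum ≈ 5.5761.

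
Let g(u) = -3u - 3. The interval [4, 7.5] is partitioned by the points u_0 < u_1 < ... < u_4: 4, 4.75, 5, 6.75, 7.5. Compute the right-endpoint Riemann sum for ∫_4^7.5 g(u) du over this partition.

-77.25

Subinterval widths: 0.75, 0.25, 1.75, 0.75.
Right endpoints: 4.75, 5, 6.75, 7.5.
g(4.75) = -17.25, g(5) = -18, g(6.75) = -23.25, g(7.5) = -25.5.
Sum = Σ Δu_i · g(u_i).
Sum = -77.25.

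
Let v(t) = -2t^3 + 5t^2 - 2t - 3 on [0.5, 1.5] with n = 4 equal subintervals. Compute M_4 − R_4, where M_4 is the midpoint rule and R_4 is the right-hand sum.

M_4 = -2.078125.
R_4 = -1.90625.
M_4 − R_4 = -0.171875.

-0.171875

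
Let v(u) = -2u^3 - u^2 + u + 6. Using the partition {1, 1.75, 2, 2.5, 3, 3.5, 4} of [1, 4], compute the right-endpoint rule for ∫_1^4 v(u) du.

Subinterval widths: 0.75, 0.25, 0.5, 0.5, 0.5, 0.5.
Right endpoints: 1.75, 2, 2.5, 3, 3.5, 4.
v(1.75) = -6.03125, v(2) = -12, v(2.5) = -29, v(3) = -54, v(3.5) = -88.5, v(4) = -134.
Sum = Σ Δu_i · v(u_i).
Sum = -160.2734375.

-160.2734375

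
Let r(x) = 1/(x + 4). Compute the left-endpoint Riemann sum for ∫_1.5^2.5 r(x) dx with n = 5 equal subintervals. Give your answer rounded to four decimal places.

0.1699

Δx = (2.5 − 1.5)/5 = 0.2.
Left endpoints: 1.5, 1.7, 1.9, 2.1, 2.3.
r(1.5) = 2/11, r(1.7) = 10/57, r(1.9) = 10/59, r(2.1) = 10/61, r(2.3) = 10/63.
Sum = Δx · [r(1.5) + r(1.7) + r(1.9) + r(2.1) + r(2.3)].
Sum ≈ 0.1699.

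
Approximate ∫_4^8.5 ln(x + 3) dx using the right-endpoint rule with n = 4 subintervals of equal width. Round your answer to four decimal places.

10.2390

Δx = (8.5 − 4)/4 = 1.125.
Right endpoints: 5.125, 6.25, 7.375, 8.5.
f(5.125) ≈ 2.0949, f(6.25) ≈ 2.2246, f(7.375) ≈ 2.3394, f(8.5) ≈ 2.4423.
Sum = Δx · [f(5.125) + f(6.25) + f(7.375) + f(8.5)].
Sum ≈ 10.2390.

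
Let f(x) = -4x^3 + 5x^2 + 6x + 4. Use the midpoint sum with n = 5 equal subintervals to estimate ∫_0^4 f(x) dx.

-81.28

Δx = (4 − 0)/5 = 0.8.
Midpoints: 0.4, 1.2, 2, 2.8, 3.6.
f(0.4) = 6.944, f(1.2) = 11.488, f(2) = 4, f(2.8) = -27.808, f(3.6) = -96.224.
Sum = Δx · [f(0.4) + f(1.2) + f(2) + f(2.8) + f(3.6)].
Sum = -81.28.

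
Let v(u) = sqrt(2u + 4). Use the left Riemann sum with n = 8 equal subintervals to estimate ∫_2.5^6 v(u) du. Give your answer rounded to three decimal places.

Δu = (6 − 2.5)/8 = 0.4375.
Left endpoints: 2.5, 2.9375, 3.375, 3.8125, 4.25, 4.6875, 5.125, 5.5625.
v(2.5) ≈ 3.000, v(2.9375) ≈ 3.142, v(3.375) ≈ 3.279, v(3.8125) ≈ 3.410, v(4.25) ≈ 3.536, v(4.6875) ≈ 3.657, v(5.125) ≈ 3.775, v(5.5625) ≈ 3.889.
Sum = Δu · [v(2.5) + v(2.9375) + v(3.375) + ...].
Sum ≈ 12.113.

12.113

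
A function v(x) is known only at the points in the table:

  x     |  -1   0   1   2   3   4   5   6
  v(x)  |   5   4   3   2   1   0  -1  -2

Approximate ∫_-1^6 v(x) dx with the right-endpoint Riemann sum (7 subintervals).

7

Δx = 1.
Sum = 1·[4 + 3 + 2 + 1 + 0 + (-1) + (-2)] = 7.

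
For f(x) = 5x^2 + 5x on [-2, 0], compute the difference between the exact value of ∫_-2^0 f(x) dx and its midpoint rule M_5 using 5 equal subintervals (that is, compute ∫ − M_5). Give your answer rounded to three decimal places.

Exact integral: ∫_-2^0 f(x) dx ≈ 3.33333.
M_5 = 3.2.
Error ≈ 3.33333 − 3.2 ≈ 0.133.

0.133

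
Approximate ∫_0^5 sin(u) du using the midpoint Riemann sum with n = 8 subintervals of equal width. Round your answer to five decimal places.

0.72813

Δu = (5 − 0)/8 = 0.625.
Midpoints: 0.3125, 0.9375, 1.5625, 2.1875, 2.8125, 3.4375, 4.0625, 4.6875.
f(0.3125) ≈ 0.30744, f(0.9375) ≈ 0.80608, f(1.5625) ≈ 0.99997, f(2.1875) ≈ 0.81579, f(2.8125) ≈ 0.32318, f(3.4375) ≈ -0.29161, f(4.0625) ≈ -0.79615, f(4.6875) ≈ -0.99969.
Sum = Δu · [f(0.3125) + f(0.9375) + f(1.5625) + ...].
Sum ≈ 0.72813.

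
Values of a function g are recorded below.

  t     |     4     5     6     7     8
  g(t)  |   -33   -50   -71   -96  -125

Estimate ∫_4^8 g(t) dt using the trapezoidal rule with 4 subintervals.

Δt = 1.
T_4 = (1/2)·[(-33) + 2·(-50) + 2·(-71) + 2·(-96) + (-125)] = -296.

-296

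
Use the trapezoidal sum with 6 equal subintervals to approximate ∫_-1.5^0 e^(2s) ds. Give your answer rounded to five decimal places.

0.48496

Δs = (0 − (-1.5))/6 = 0.25.
f(-1.5) ≈ 0.04979, f(-1.25) ≈ 0.08208, f(-1) ≈ 0.13534, f(-0.75) ≈ 0.22313, f(-0.5) ≈ 0.36788, f(-0.25) ≈ 0.60653, f(0) ≈ 1.00000.
T_6 = (Δs/2)·[f(s_0) + 2f(s_1) + ... + 2f(s_{5}) + f(s_6)].
Sum ≈ 0.48496.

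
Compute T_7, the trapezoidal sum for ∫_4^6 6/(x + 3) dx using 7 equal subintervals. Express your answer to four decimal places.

1.5082

Δx = (6 − 4)/7 = 2/7.
f(4) = 6/7, f(30/7) = 14/17, f(32/7) = 42/53, f(34/7) = 42/55, f(36/7) = 14/19, f(38/7) = 42/59, f(40/7) = 42/61, f(6) = 2/3.
T_7 = (Δx/2)·[f(x_0) + 2f(x_1) + ... + 2f(x_{6}) + f(x_7)].
Sum ≈ 1.5082.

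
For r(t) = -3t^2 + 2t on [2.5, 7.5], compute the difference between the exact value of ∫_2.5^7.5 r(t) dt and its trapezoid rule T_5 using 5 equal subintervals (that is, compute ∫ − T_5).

2.5

Exact integral: ∫_2.5^7.5 r(t) dt = -356.25.
T_5 = -358.75.
Error = -356.25 − (-358.75) = 2.5.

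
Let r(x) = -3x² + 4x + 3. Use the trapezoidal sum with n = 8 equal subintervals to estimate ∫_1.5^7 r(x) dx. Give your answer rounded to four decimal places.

-230.9248

Δx = (7 − 1.5)/8 = 0.6875.
r(1.5) = 2.25, r(2.1875) = -2.60546875, r(2.875) = -10.296875, r(3.5625) = -20.82421875, r(4.25) = -34.1875, r(4.9375) = -50.38671875, r(5.625) = -69.421875, r(6.3125) = -91.29296875, r(7) = -116.
T_8 = (Δx/2)·[r(x_0) + 2r(x_1) + ... + 2r(x_{7}) + r(x_8)].
Sum ≈ -230.9248.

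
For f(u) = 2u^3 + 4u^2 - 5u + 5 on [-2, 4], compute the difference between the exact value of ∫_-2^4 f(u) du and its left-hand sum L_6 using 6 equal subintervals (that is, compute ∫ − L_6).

Exact integral: ∫_-2^4 f(u) du = 216.
L_6 = 145.
Error = 216 − 145 = 71.

71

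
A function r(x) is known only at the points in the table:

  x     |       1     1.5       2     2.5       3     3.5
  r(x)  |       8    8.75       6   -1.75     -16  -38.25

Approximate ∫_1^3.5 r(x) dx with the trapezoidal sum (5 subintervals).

Δx = 0.5.
T_5 = (0.5/2)·[8 + 2·8.75 + 2·6 + 2·(-1.75) + 2·(-16) + (-38.25)] = -9.0625.

-9.0625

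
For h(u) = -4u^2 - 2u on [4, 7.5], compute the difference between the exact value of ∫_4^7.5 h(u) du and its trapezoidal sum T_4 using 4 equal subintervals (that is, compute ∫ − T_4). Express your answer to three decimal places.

1.786

Exact integral: ∫_4^7.5 h(u) du ≈ -517.41667.
T_4 = -519.203125.
Error ≈ -517.41667 − (-519.203125) ≈ 1.786.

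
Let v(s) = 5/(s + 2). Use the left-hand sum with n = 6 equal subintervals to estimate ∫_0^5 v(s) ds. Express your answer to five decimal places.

7.07314

Δs = (5 − 0)/6 = 5/6.
Left endpoints: 0, 5/6, 5/3, 2.5, 10/3, 25/6.
v(0) = 2.5, v(5/6) = 30/17, v(5/3) = 15/11, v(2.5) = 10/9, v(10/3) = 0.9375, v(25/6) = 30/37.
Sum = Δs · [v(0) + v(5/6) + v(5/3) + ...].
Sum ≈ 7.07314.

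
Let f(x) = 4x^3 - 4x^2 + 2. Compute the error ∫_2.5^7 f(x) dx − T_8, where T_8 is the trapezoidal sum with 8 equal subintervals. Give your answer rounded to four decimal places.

Exact integral: ∫_2.5^7 f(x) dx = 1934.4375.
T_8 ≈ 1947.014648.
Error ≈ 1934.4375 − 1947.014648 ≈ -12.5771.

-12.5771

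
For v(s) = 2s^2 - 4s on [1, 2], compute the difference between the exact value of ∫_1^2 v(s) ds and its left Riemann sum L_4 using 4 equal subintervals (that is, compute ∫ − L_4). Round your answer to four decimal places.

Exact integral: ∫_1^2 v(s) ds ≈ -1.333333.
L_4 = -1.5625.
Error ≈ -1.333333 − (-1.5625) ≈ 0.2292.

0.2292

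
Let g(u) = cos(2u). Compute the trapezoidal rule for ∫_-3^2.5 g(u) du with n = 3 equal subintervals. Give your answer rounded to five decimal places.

0.30506

Δu = (2.5 − (-3))/3 = 11/6.
g(-3) ≈ 0.96017, g(-7/6) ≈ -0.69076, g(2/3) ≈ 0.23524, g(2.5) ≈ 0.28366.
T_3 = (Δu/2)·[g(u_0) + 2g(u_1) + 2g(u_2) + g(u_3)].
Sum ≈ 0.30506.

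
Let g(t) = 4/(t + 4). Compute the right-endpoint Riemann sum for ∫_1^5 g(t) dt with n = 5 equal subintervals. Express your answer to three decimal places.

Δt = (5 − 1)/5 = 0.8.
Right endpoints: 1.8, 2.6, 3.4, 4.2, 5.
g(1.8) = 20/29, g(2.6) = 20/33, g(3.4) = 20/37, g(4.2) = 20/41, g(5) = 4/9.
Sum = Δt · [g(1.8) + g(2.6) + g(3.4) + g(4.2) + g(5)].
Sum ≈ 2.215.

2.215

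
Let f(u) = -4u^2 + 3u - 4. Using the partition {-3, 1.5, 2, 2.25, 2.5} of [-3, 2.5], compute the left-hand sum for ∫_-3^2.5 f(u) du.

-232.625

Subinterval widths: 4.5, 0.5, 0.25, 0.25.
Left endpoints: -3, 1.5, 2, 2.25.
f(-3) = -49, f(1.5) = -8.5, f(2) = -14, f(2.25) = -17.5.
Sum = Σ Δu_i · f(u_i).
Sum = -232.625.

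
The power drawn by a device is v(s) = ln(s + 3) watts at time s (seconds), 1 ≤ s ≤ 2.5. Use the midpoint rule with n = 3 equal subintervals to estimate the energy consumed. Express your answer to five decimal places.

Δs = (2.5 − 1)/3 = 0.5.
Midpoints: 1.25, 1.75, 2.25.
v(1.25) ≈ 1.44692, v(1.75) ≈ 1.55814, v(2.25) ≈ 1.65823.
Sum = Δs · [v(1.25) + v(1.75) + v(2.25)].
Sum ≈ 2.33165.

2.33165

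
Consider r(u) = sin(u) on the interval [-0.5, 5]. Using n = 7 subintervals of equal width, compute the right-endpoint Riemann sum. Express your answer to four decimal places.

0.3747

Δu = (5 − (-0.5))/7 = 11/14.
Right endpoints: 2/7, 15/14, 13/7, 37/14, 24/7, 59/14, 5.
r(2/7) ≈ 0.2818, r(15/14) ≈ 0.8779, r(13/7) ≈ 0.9593, r(37/14) ≈ 0.4783, r(24/7) ≈ -0.2831, r(59/14) ≈ -0.8785, r(5) ≈ -0.9589.
Sum = Δu · [r(2/7) + r(15/14) + r(13/7) + ...].
Sum ≈ 0.3747.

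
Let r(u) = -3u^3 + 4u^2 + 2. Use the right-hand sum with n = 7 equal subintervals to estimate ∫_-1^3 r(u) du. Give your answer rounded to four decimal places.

-30.6122

Δu = (3 − (-1))/7 = 4/7.
Right endpoints: -3/7, 1/7, 5/7, 9/7, 13/7, 17/7, 3.
r(-3/7) = 1019/343, r(1/7) = 711/343, r(5/7) = 1011/343, r(9/7) = 767/343, r(13/7) = -1173/343, r(17/7) = -5961/343, r(3) = -43.
Sum = Δu · [r(-3/7) + r(1/7) + r(5/7) + ...].
Sum ≈ -30.6122.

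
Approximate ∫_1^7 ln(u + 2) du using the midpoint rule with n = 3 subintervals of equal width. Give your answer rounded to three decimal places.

Δu = (7 − 1)/3 = 2.
Midpoints: 2, 4, 6.
f(2) ≈ 1.386, f(4) ≈ 1.792, f(6) ≈ 2.079.
Sum = Δu · [f(2) + f(4) + f(6)].
Sum ≈ 10.515.

10.515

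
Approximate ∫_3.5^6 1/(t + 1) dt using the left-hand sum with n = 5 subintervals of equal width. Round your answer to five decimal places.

Δt = (6 − 3.5)/5 = 0.5.
Left endpoints: 3.5, 4, 4.5, 5, 5.5.
f(3.5) = 2/9, f(4) = 0.2, f(4.5) = 2/11, f(5) = 1/6, f(5.5) = 2/13.
Sum = Δt · [f(3.5) + f(4) + f(4.5) + f(5) + f(5.5)].
Sum ≈ 0.46228.

0.46228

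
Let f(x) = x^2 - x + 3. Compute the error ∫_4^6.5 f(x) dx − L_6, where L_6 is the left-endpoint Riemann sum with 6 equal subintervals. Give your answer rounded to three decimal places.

Exact integral: ∫_4^6.5 f(x) dx ≈ 64.58333.
L_6 ≈ 59.70775.
Error ≈ 64.58333 − 59.70775 ≈ 4.876.

4.876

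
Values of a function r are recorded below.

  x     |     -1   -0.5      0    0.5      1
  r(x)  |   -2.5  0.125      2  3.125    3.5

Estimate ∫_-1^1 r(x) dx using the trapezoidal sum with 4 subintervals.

Δx = 0.5.
T_4 = (0.5/2)·[(-2.5) + 2·0.125 + 2·2 + 2·3.125 + 3.5] = 2.875.

2.875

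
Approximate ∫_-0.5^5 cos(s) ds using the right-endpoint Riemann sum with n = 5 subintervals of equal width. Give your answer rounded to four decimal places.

Δs = (5 − (-0.5))/5 = 1.1.
Right endpoints: 0.6, 1.7, 2.8, 3.9, 5.
f(0.6) ≈ 0.8253, f(1.7) ≈ -0.1288, f(2.8) ≈ -0.9422, f(3.9) ≈ -0.7259, f(5) ≈ 0.2837.
Sum = Δs · [f(0.6) + f(1.7) + f(2.8) + f(3.9) + f(5)].
Sum ≈ -0.7568.

-0.7568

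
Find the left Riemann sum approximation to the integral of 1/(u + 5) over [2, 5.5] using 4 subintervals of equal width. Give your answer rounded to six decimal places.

0.427020

Δu = (5.5 − 2)/4 = 0.875.
Left endpoints: 2, 2.875, 3.75, 4.625.
f(2) = 1/7, f(2.875) = 8/63, f(3.75) = 4/35, f(4.625) = 8/77.
Sum = Δu · [f(2) + f(2.875) + f(3.75) + f(4.625)].
Sum ≈ 0.427020.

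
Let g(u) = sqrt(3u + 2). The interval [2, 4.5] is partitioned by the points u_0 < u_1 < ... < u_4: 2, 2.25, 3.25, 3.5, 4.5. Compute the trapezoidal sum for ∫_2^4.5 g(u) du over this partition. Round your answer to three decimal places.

8.523

Subinterval widths: 0.25, 1, 0.25, 1.
g(2) ≈ 2.828, g(2.25) ≈ 2.958, g(3.25) ≈ 3.428, g(3.5) ≈ 3.536, g(4.5) ≈ 3.937.
On each subinterval the trapezoid contributes (Δu_i/2)·[g(u_{i-1}) + g(u_i)].
Sum ≈ 8.523.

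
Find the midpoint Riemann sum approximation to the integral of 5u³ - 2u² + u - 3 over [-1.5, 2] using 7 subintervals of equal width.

-3.6640625

Δu = (2 − (-1.5))/7 = 0.5.
Midpoints: -1.25, -0.75, -0.25, 0.25, 0.75, 1.25, 1.75.
f(-1.25) = -17.140625, f(-0.75) = -6.984375, f(-0.25) = -3.453125, f(0.25) = -2.796875, f(0.75) = -1.265625, f(1.25) = 4.890625, f(1.75) = 19.421875.
Sum = Δu · [f(-1.25) + f(-0.75) + f(-0.25) + ...].
Sum = -3.6640625.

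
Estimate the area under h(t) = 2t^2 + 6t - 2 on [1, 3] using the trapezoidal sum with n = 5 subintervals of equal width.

Δt = (3 − 1)/5 = 0.4.
h(1) = 6, h(1.4) = 10.32, h(1.8) = 15.28, h(2.2) = 20.88, h(2.6) = 27.12, h(3) = 34.
T_5 = (Δt/2)·[h(t_0) + 2h(t_1) + ... + 2h(t_{4}) + h(t_5)].
Sum = 37.44.

37.44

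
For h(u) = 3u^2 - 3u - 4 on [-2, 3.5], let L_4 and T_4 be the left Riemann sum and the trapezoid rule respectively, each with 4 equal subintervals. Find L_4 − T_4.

L_4 = 16.02734375.
T_4 = 21.69921875.
L_4 − T_4 = -5.671875.

-5.671875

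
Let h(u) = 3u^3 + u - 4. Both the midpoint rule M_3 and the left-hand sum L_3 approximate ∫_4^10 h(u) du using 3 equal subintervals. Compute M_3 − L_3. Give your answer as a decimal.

2436

M_3 = 7200.
L_3 = 4764.
M_3 − L_3 = 2436.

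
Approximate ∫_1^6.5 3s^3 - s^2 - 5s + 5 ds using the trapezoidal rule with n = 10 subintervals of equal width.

Δs = (6.5 − 1)/10 = 0.55.
f(1) = 2, f(1.55) = 6.019125, f(2.1) = 17.873, f(2.65) = 40.556375, f(3.2) = 77.064, f(3.75) = 130.390625, f(4.3) = 203.531, f(4.85) = 299.479875, f(5.4) = 421.232, f(5.95) = 571.782125, f(6.5) = 754.125.
T_10 = (Δs/2)·[f(s_0) + 2f(s_1) + ... + 2f(s_{9}) + f(s_10)].
Sum = 1180.29484375.

1180.29484375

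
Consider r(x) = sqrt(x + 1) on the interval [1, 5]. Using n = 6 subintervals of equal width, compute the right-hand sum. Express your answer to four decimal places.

Δx = (5 − 1)/6 = 2/3.
Right endpoints: 5/3, 7/3, 3, 11/3, 13/3, 5.
r(5/3) ≈ 1.6330, r(7/3) ≈ 1.8257, r(3) ≈ 2.0000, r(11/3) ≈ 2.1602, r(13/3) ≈ 2.3094, r(5) ≈ 2.4495.
Sum = Δx · [r(5/3) + r(7/3) + r(3) + ...].
Sum ≈ 8.2519.

8.2519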